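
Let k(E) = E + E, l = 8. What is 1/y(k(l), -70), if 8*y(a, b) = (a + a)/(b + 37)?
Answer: -33/4 ≈ -8.2500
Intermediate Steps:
k(E) = 2*E
y(a, b) = a/(4*(37 + b)) (y(a, b) = ((a + a)/(b + 37))/8 = ((2*a)/(37 + b))/8 = (2*a/(37 + b))/8 = a/(4*(37 + b)))
1/y(k(l), -70) = 1/((2*8)/(4*(37 - 70))) = 1/((¼)*16/(-33)) = 1/((¼)*16*(-1/33)) = 1/(-4/33) = -33/4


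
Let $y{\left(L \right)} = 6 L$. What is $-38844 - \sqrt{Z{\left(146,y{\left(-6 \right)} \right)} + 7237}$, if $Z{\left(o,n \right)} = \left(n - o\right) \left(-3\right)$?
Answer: $-38844 - \sqrt{7783} \approx -38932.0$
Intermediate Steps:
$Z{\left(o,n \right)} = - 3 n + 3 o$
$-38844 - \sqrt{Z{\left(146,y{\left(-6 \right)} \right)} + 7237} = -38844 - \sqrt{\left(- 3 \cdot 6 \left(-6\right) + 3 \cdot 146\right) + 7237} = -38844 - \sqrt{\left(\left(-3\right) \left(-36\right) + 438\right) + 7237} = -38844 - \sqrt{\left(108 + 438\right) + 7237} = -38844 - \sqrt{546 + 7237} = -38844 - \sqrt{7783}$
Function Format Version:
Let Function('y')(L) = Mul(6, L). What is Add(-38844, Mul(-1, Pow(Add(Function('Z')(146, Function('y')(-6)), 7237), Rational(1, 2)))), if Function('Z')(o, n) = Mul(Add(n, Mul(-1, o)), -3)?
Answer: Add(-38844, Mul(-1, Pow(7783, Rational(1, 2)))) ≈ -38932.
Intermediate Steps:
Function('Z')(o, n) = Add(Mul(-3, n), Mul(3, o))
Add(-38844, Mul(-1, Pow(Add(Function('Z')(146, Function('y')(-6)), 7237), Rational(1, 2)))) = Add(-38844, Mul(-1, Pow(Add(Add(Mul(-3, Mul(6, -6)), Mul(3, 146)), 7237), Rational(1, 2)))) = Add(-38844, Mul(-1, Pow(Add(Add(Mul(-3, -36), 438), 7237), Rational(1, 2)))) = Add(-38844, Mul(-1, Pow(Add(Add(108, 438), 7237), Rational(1, 2)))) = Add(-38844, Mul(-1, Pow(Add(546, 7237), Rational(1, 2)))) = Add(-38844, Mul(-1, Pow(7783, Rational(1, 2))))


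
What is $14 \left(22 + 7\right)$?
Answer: $406$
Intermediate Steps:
$14 \left(22 + 7\right) = 14 \cdot 29 = 406$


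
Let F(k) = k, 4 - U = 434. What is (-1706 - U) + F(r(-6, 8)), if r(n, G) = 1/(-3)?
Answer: -3829/3 ≈ -1276.3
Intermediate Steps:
U = -430 (U = 4 - 1*434 = 4 - 434 = -430)
r(n, G) = -1/3
(-1706 - U) + F(r(-6, 8)) = (-1706 - 1*(-430)) - 1/3 = (-1706 + 430) - 1/3 = -1276 - 1/3 = -3829/3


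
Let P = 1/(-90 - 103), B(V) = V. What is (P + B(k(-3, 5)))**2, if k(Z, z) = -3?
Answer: 336400/37249 ≈ 9.0311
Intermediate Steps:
P = -1/193 (P = 1/(-193) = -1/193 ≈ -0.0051813)
(P + B(k(-3, 5)))**2 = (-1/193 - 3)**2 = (-580/193)**2 = 336400/37249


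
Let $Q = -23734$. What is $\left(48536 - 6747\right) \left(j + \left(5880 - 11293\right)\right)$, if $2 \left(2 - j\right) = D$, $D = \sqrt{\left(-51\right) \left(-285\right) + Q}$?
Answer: $-226120279 - \frac{41789 i \sqrt{9199}}{2} \approx -2.2612 \cdot 10^{8} - 2.004 \cdot 10^{6} i$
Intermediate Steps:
$D = i \sqrt{9199}$ ($D = \sqrt{\left(-51\right) \left(-285\right) - 23734} = \sqrt{14535 - 23734} = \sqrt{-9199} = i \sqrt{9199} \approx 95.911 i$)
$j = 2 - \frac{i \sqrt{9199}}{2} \approx 2.0 - 47.956 i$
$\left(48536 - 6747\right) \left(j + \left(5880 - 11293\right)\right) = \left(48536 - 6747\right) \left(\left(2 - \frac{i \sqrt{9199}}{2}\right) + \left(5880 - 11293\right)\right) = 41789 \left(\left(2 - \frac{i \sqrt{9199}}{2}\right) + \left(5880 - 11293\right)\right) = 41789 \left(\left(2 - \frac{i \sqrt{9199}}{2}\right) - 5413\right) = 41789 \left(-5411 - \frac{i \sqrt{9199}}{2}\right) = -226120279 - \frac{41789 i \sqrt{9199}}{2}$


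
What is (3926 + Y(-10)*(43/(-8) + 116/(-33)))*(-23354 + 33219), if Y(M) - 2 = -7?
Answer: 10340483135/264 ≈ 3.9169e+7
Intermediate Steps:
Y(M) = -5 (Y(M) = 2 - 7 = -5)
(3926 + Y(-10)*(43/(-8) + 116/(-33)))*(-23354 + 33219) = (3926 - 5*(43/(-8) + 116/(-33)))*(-23354 + 33219) = (3926 - 5*(43*(-⅛) + 116*(-1/33)))*9865 = (3926 - 5*(-43/8 - 116/33))*9865 = (3926 - 5*(-2347/264))*9865 = (3926 + 11735/264)*9865 = (1048199/264)*9865 = 10340483135/264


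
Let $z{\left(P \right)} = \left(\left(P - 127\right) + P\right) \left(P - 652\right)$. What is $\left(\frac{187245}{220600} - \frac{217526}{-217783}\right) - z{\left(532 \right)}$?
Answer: $\frac{1080407158345087}{9608585960} \approx 1.1244 \cdot 10^{5}$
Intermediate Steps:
$z{\left(P \right)} = \left(-652 + P\right) \left(-127 + 2 P\right)$ ($z{\left(P \right)} = \left(\left(-127 + P\right) + P\right) \left(-652 + P\right) = \left(-127 + 2 P\right) \left(-652 + P\right) = \left(-652 + P\right) \left(-127 + 2 P\right)$)
$\left(\frac{187245}{220600} - \frac{217526}{-217783}\right) - z{\left(532 \right)} = \left(\frac{187245}{220600} - \frac{217526}{-217783}\right) - \left(82804 - 761292 + 2 \cdot 532^{2}\right) = \left(187245 \cdot \frac{1}{220600} - - \frac{217526}{217783}\right) - \left(82804 - 761292 + 2 \cdot 283024\right) = \left(\frac{37449}{44120} + \frac{217526}{217783}\right) - \left(82804 - 761292 + 566048\right) = \frac{17753002687}{9608585960} - -112440 = \frac{17753002687}{9608585960} + 112440 = \frac{1080407158345087}{9608585960}$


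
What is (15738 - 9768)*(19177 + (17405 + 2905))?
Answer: 235737390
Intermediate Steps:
(15738 - 9768)*(19177 + (17405 + 2905)) = 5970*(19177 + 20310) = 5970*39487 = 235737390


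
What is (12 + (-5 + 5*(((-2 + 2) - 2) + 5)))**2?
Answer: 484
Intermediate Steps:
(12 + (-5 + 5*(((-2 + 2) - 2) + 5)))**2 = (12 + (-5 + 5*((0 - 2) + 5)))**2 = (12 + (-5 + 5*(-2 + 5)))**2 = (12 + (-5 + 5*3))**2 = (12 + (-5 + 15))**2 = (12 + 10)**2 = 22**2 = 484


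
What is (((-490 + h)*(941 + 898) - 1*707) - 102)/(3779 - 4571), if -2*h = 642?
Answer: 67829/36 ≈ 1884.1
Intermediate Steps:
h = -321 (h = -1/2*642 = -321)
(((-490 + h)*(941 + 898) - 1*707) - 102)/(3779 - 4571) = (((-490 - 321)*(941 + 898) - 1*707) - 102)/(3779 - 4571) = ((-811*1839 - 707) - 102)/(-792) = ((-1491429 - 707) - 102)*(-1/792) = (-1492136 - 102)*(-1/792) = -1492238*(-1/792) = 67829/36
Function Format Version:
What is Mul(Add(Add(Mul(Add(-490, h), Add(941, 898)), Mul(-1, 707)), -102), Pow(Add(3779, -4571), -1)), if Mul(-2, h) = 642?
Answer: Rational(67829, 36) ≈ 1884.1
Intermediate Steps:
h = -321 (h = Mul(Rational(-1, 2), 642) = -321)
Mul(Add(Add(Mul(Add(-490, h), Add(941, 898)), Mul(-1, 707)), -102), Pow(Add(3779, -4571), -1)) = Mul(Add(Add(Mul(Add(-490, -321), Add(941, 898)), Mul(-1, 707)), -102), Pow(Add(3779, -4571), -1)) = Mul(Add(Add(Mul(-811, 1839), -707), -102), Pow(-792, -1)) = Mul(Add(Add(-1491429, -707), -102), Rational(-1, 792)) = Mul(Add(-1492136, -102), Rational(-1, 792)) = Mul(-1492238, Rational(-1, 792)) = Rational(67829, 36)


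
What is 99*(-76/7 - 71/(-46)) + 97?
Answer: -265667/322 ≈ -825.05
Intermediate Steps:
99*(-76/7 - 71/(-46)) + 97 = 99*(-76*1/7 - 71*(-1/46)) + 97 = 99*(-76/7 + 71/46) + 97 = 99*(-2999/322) + 97 = -296901/322 + 97 = -265667/322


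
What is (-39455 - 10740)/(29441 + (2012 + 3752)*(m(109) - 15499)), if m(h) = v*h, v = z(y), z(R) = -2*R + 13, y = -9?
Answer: 50195/69830239 ≈ 0.00071881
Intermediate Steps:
z(R) = 13 - 2*R
v = 31 (v = 13 - 2*(-9) = 13 + 18 = 31)
m(h) = 31*h
(-39455 - 10740)/(29441 + (2012 + 3752)*(m(109) - 15499)) = (-39455 - 10740)/(29441 + (2012 + 3752)*(31*109 - 15499)) = -50195/(29441 + 5764*(3379 - 15499)) = -50195/(29441 + 5764*(-12120)) = -50195/(29441 - 69859680) = -50195/(-69830239) = -50195*(-1/69830239) = 50195/69830239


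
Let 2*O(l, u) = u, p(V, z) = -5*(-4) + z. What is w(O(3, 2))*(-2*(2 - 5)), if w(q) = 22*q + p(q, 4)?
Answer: 276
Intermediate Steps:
p(V, z) = 20 + z
O(l, u) = u/2
w(q) = 24 + 22*q (w(q) = 22*q + (20 + 4) = 22*q + 24 = 24 + 22*q)
w(O(3, 2))*(-2*(2 - 5)) = (24 + 22*((1/2)*2))*(-2*(2 - 5)) = (24 + 22*1)*(-2*(-3)) = (24 + 22)*6 = 46*6 = 276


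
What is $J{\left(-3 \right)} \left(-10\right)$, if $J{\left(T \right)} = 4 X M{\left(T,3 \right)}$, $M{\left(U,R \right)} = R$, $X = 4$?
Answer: $-480$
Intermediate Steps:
$J{\left(T \right)} = 48$ ($J{\left(T \right)} = 4 \cdot 4 \cdot 3 = 16 \cdot 3 = 48$)
$J{\left(-3 \right)} \left(-10\right) = 48 \left(-10\right) = -480$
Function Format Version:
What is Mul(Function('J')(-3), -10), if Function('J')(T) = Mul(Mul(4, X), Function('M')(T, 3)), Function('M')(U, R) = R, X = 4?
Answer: -480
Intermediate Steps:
Function('J')(T) = 48 (Function('J')(T) = Mul(Mul(4, 4), 3) = Mul(16, 3) = 48)
Mul(Function('J')(-3), -10) = Mul(48, -10) = -480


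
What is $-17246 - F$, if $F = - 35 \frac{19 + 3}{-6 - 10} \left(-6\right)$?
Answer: $- \frac{67829}{4} \approx -16957.0$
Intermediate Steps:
$F = - \frac{1155}{4}$ ($F = - 35 \frac{22}{-16} \left(-6\right) = - 35 \cdot 22 \left(- \frac{1}{16}\right) \left(-6\right) = \left(-35\right) \left(- \frac{11}{8}\right) \left(-6\right) = \frac{385}{8} \left(-6\right) = - \frac{1155}{4} \approx -288.75$)
$-17246 - F = -17246 - - \frac{1155}{4} = -17246 + \frac{1155}{4} = - \frac{67829}{4}$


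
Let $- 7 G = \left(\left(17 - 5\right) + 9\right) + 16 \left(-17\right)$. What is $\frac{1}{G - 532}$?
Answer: $- \frac{7}{3473} \approx -0.0020155$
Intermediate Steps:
$G = \frac{251}{7}$ ($G = - \frac{\left(\left(17 - 5\right) + 9\right) + 16 \left(-17\right)}{7} = - \frac{\left(12 + 9\right) - 272}{7} = - \frac{21 - 272}{7} = \left(- \frac{1}{7}\right) \left(-251\right) = \frac{251}{7} \approx 35.857$)
$\frac{1}{G - 532} = \frac{1}{\frac{251}{7} - 532} = \frac{1}{- \frac{3473}{7}} = - \frac{7}{3473}$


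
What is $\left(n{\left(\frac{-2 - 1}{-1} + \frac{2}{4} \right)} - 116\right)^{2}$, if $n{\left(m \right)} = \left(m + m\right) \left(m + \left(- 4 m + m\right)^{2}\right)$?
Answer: $\frac{7403841}{16} \approx 4.6274 \cdot 10^{5}$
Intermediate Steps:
$n{\left(m \right)} = 2 m \left(m + 9 m^{2}\right)$ ($n{\left(m \right)} = 2 m \left(m + \left(- 3 m\right)^{2}\right) = 2 m \left(m + 9 m^{2}\right)$)
$\left(n{\left(\frac{-2 - 1}{-1} + \frac{2}{4} \right)} - 116\right)^{2} = \left(\left(\frac{-2 - 1}{-1} + \frac{2}{4}\right)^{2} \left(2 + 18 \left(\frac{-2 - 1}{-1} + \frac{2}{4}\right)\right) - 116\right)^{2} = \left(\left(\left(-3\right) \left(-1\right) + 2 \cdot \frac{1}{4}\right)^{2} \left(2 + 18 \left(\left(-3\right) \left(-1\right) + 2 \cdot \frac{1}{4}\right)\right) - 116\right)^{2} = \left(\left(3 + \frac{1}{2}\right)^{2} \left(2 + 18 \left(3 + \frac{1}{2}\right)\right) - 116\right)^{2} = \left(\left(\frac{7}{2}\right)^{2} \left(2 + 18 \cdot \frac{7}{2}\right) - 116\right)^{2} = \left(\frac{49 \left(2 + 63\right)}{4} - 116\right)^{2} = \left(\frac{49}{4} \cdot 65 - 116\right)^{2} = \left(\frac{3185}{4} - 116\right)^{2} = \left(\frac{2721}{4}\right)^{2} = \frac{7403841}{16}$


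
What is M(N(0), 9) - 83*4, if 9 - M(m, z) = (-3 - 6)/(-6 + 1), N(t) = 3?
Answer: -1624/5 ≈ -324.80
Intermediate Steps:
M(m, z) = 36/5 (M(m, z) = 9 - (-3 - 6)/(-6 + 1) = 9 - (-9)/(-5) = 9 - (-9)*(-1)/5 = 9 - 1*9/5 = 9 - 9/5 = 36/5)
M(N(0), 9) - 83*4 = 36/5 - 83*4 = 36/5 - 332 = -1624/5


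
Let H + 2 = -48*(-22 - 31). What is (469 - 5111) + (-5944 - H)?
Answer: -13128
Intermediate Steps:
H = 2542 (H = -2 - 48*(-22 - 31) = -2 - 48*(-53) = -2 + 2544 = 2542)
(469 - 5111) + (-5944 - H) = (469 - 5111) + (-5944 - 1*2542) = -4642 + (-5944 - 2542) = -4642 - 8486 = -13128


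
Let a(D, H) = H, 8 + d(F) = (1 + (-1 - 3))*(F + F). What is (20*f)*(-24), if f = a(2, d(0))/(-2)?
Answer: -1920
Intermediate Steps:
d(F) = -8 - 6*F (d(F) = -8 + (1 + (-1 - 3))*(F + F) = -8 + (1 - 4)*(2*F) = -8 - 6*F)
f = 4 (f = (-8 - 6*0)/(-2) = (-8 + 0)*(-½) = -8*(-½) = 4)
(20*f)*(-24) = (20*4)*(-24) = 80*(-24) = -1920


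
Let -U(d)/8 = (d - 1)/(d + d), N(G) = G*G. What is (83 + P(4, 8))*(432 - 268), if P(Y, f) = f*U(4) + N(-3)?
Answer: 11152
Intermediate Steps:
N(G) = G²
U(d) = -4*(-1 + d)/d (U(d) = -8*(d - 1)/(d + d) = -8*(-1 + d)/(2*d) = -8*(-1 + d)*1/(2*d) = -4*(-1 + d)/d)
P(Y, f) = 9 - 3*f (P(Y, f) = f*(-4 + 4/4) + (-3)² = f*(-4 + 4*(¼)) + 9 = f*(-4 + 1) + 9 = f*(-3) + 9 = -3*f + 9 = 9 - 3*f)
(83 + P(4, 8))*(432 - 268) = (83 + (9 - 3*8))*(432 - 268) = (83 + (9 - 24))*164 = (83 - 15)*164 = 68*164 = 11152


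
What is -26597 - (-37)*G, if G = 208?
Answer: -18901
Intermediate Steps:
-26597 - (-37)*G = -26597 - (-37)*208 = -26597 - 1*(-7696) = -26597 + 7696 = -18901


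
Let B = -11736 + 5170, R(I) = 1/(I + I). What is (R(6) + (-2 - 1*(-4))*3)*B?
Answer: -239659/6 ≈ -39943.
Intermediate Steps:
R(I) = 1/(2*I)
B = -6566
(R(6) + (-2 - 1*(-4))*3)*B = ((½)/6 + (-2 - 1*(-4))*3)*(-6566) = ((½)*(⅙) + (-2 + 4)*3)*(-6566) = (1/12 + 2*3)*(-6566) = (1/12 + 6)*(-6566) = (73/12)*(-6566) = -239659/6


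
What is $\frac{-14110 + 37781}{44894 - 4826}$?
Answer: $\frac{23671}{40068} \approx 0.59077$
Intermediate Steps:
$\frac{-14110 + 37781}{44894 - 4826} = \frac{23671}{40068}$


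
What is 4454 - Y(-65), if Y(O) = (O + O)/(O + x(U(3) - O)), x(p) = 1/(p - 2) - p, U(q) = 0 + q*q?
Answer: 44561818/10007 ≈ 4453.1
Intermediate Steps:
U(q) = q² (U(q) = 0 + q² = q²)
x(p) = 1/(-2 + p) - p
Y(O) = 2*O/(O + (19 - (9 - O)² - 2*O)/(7 - O)) (Y(O) = (O + O)/(O + (1 - (3² - O)² + 2*(3² - O))/(-2 + (3² - O))) = (2*O)/(O + (1 - (9 - O)² + 2*(9 - O))/(-2 + (9 - O))) = (2*O)/(O + (1 - (9 - O)² + (18 - 2*O))/(7 - O)) = (2*O)/(O + (19 - (9 - O)² - 2*O)/(7 - O)) = 2*O/(O + (19 - (9 - O)² - 2*O)/(7 - O)))
4454 - Y(-65) = 4454 - 2*(-65)*(-7 - 65)/(62 - 23*(-65) + 2*(-65)²) = 4454 - 2*(-65)*(-72)/(62 + 1495 + 2*4225) = 4454 - 2*(-65)*(-72)/(62 + 1495 + 8450) = 4454 - 2*(-65)*(-72)/10007 = 4454 - 1*9360/10007 = 4454 - 9360/10007 = 44561818/10007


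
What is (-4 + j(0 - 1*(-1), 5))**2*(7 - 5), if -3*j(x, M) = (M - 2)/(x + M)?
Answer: 625/18 ≈ 34.722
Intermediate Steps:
j(x, M) = -(-2 + M)/(3*(M + x)) (j(x, M) = -(M - 2)/(3*(x + M)) = -(-2 + M)/(3*(M + x)))
(-4 + j(0 - 1*(-1), 5))**2*(7 - 5) = (-4 + (2 - 1*5)/(3*(5 + (0 - 1*(-1)))))**2*(7 - 5) = (-4 + (2 - 5)/(3*(5 + (0 + 1))))**2*2 = (-4 + (1/3)*(-3)/(5 + 1))**2*2 = (-4 + (1/3)*(-3)/6)**2*2 = (-4 + (1/3)*(1/6)*(-3))**2*2 = (-4 - 1/6)**2*2 = (-25/6)**2*2 = (625/36)*2 = 625/18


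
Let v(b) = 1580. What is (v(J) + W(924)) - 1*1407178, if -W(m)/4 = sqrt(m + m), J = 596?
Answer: -1405598 - 8*sqrt(462) ≈ -1.4058e+6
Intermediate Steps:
W(m) = -4*sqrt(2)*sqrt(m) (W(m) = -4*sqrt(m + m) = -4*sqrt(2)*sqrt(m))
(v(J) + W(924)) - 1*1407178 = (1580 - 4*sqrt(2)*sqrt(924)) - 1*1407178 = (1580 - 4*sqrt(2)*2*sqrt(231)) - 1407178 = (1580 - 8*sqrt(462)) - 1407178 = -1405598 - 8*sqrt(462)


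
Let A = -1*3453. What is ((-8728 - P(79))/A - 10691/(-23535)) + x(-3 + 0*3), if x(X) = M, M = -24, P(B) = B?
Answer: -568734584/27088785 ≈ -20.995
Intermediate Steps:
x(X) = -24
A = -3453
((-8728 - P(79))/A - 10691/(-23535)) + x(-3 + 0*3) = ((-8728 - 1*79)/(-3453) - 10691/(-23535)) - 24 = ((-8728 - 79)*(-1/3453) - 10691*(-1/23535)) - 24 = (-8807*(-1/3453) + 10691/23535) - 24 = (8807/3453 + 10691/23535) - 24 = 81396256/27088785 - 24 = -568734584/27088785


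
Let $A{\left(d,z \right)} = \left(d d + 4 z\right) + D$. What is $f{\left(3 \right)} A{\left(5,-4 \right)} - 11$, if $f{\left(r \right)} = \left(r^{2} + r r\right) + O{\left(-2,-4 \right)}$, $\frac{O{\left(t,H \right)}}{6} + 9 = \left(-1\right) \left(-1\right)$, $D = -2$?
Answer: $-221$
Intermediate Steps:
$A{\left(d,z \right)} = -2 + d^{2} + 4 z$ ($A{\left(d,z \right)} = \left(d d + 4 z\right) - 2 = \left(d^{2} + 4 z\right) - 2 = -2 + d^{2} + 4 z$)
$O{\left(t,H \right)} = -48$ ($O{\left(t,H \right)} = -54 + 6 \left(\left(-1\right) \left(-1\right)\right) = -54 + 6 \cdot 1 = -54 + 6 = -48$)
$f{\left(r \right)} = -48 + 2 r^{2}$ ($f{\left(r \right)} = \left(r^{2} + r r\right) - 48 = \left(r^{2} + r^{2}\right) - 48 = 2 r^{2} - 48 = -48 + 2 r^{2}$)
$f{\left(3 \right)} A{\left(5,-4 \right)} - 11 = \left(-48 + 2 \cdot 3^{2}\right) \left(-2 + 5^{2} + 4 \left(-4\right)\right) - 11 = \left(-48 + 2 \cdot 9\right) \left(-2 + 25 - 16\right) - 11 = \left(-48 + 18\right) 7 - 11 = \left(-30\right) 7 - 11 = -210 - 11 = -221$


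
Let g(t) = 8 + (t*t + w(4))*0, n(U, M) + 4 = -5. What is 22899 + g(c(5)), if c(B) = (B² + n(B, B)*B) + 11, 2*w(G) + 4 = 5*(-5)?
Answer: 22907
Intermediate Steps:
n(U, M) = -9 (n(U, M) = -4 - 5 = -9)
w(G) = -29/2 (w(G) = -2 + (5*(-5))/2 = -2 + (½)*(-25) = -2 - 25/2 = -29/2)
c(B) = 11 + B² - 9*B (c(B) = (B² - 9*B) + 11 = 11 + B² - 9*B)
g(t) = 8 (g(t) = 8 + (t*t - 29/2)*0 = 8 + (t² - 29/2)*0 = 8 + (-29/2 + t²)*0 = 8 + 0 = 8)
22899 + g(c(5)) = 22899 + 8 = 22907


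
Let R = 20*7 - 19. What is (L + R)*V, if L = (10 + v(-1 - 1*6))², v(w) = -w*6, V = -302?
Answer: -853150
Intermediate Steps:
v(w) = -6*w
R = 121 (R = 140 - 19 = 121)
L = 2704 (L = (10 - 6*(-1 - 1*6))² = (10 - 6*(-1 - 6))² = (10 - 6*(-7))² = (10 + 42)² = 52² = 2704)
(L + R)*V = (2704 + 121)*(-302) = 2825*(-302) = -853150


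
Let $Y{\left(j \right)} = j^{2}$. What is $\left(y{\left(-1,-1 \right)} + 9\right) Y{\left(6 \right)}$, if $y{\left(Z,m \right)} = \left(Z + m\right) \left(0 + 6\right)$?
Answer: $-108$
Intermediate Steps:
$y{\left(Z,m \right)} = 6 Z + 6 m$ ($y{\left(Z,m \right)} = \left(Z + m\right) 6 = 6 Z + 6 m$)
$\left(y{\left(-1,-1 \right)} + 9\right) Y{\left(6 \right)} = \left(\left(6 \left(-1\right) + 6 \left(-1\right)\right) + 9\right) 6^{2} = \left(\left(-6 - 6\right) + 9\right) 36 = \left(-12 + 9\right) 36 = \left(-3\right) 36 = -108$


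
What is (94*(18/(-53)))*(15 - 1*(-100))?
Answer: -194580/53 ≈ -3671.3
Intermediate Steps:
(94*(18/(-53)))*(15 - 1*(-100)) = (94*(18*(-1/53)))*(15 + 100) = (94*(-18/53))*115 = -1692/53*115 = -194580/53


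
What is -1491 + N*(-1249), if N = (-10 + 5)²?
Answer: -32716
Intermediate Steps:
N = 25 (N = (-5)² = 25)
-1491 + N*(-1249) = -1491 + 25*(-1249) = -1491 - 31225 = -32716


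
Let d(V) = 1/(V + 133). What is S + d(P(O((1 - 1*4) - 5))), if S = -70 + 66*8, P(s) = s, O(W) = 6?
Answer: 63663/139 ≈ 458.01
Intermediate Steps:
d(V) = 1/(133 + V)
S = 458 (S = -70 + 528 = 458)
S + d(P(O((1 - 1*4) - 5))) = 458 + 1/(133 + 6) = 458 + 1/139 = 63663/139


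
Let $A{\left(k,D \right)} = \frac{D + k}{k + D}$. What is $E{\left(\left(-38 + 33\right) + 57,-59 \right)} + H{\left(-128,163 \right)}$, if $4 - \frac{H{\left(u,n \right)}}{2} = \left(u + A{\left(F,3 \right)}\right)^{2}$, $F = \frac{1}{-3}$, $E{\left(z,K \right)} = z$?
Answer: $-32198$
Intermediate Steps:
$F = - \frac{1}{3} \approx -0.33333$
$A{\left(k,D \right)} = 1$ ($A{\left(k,D \right)} = \frac{D + k}{D + k} = 1$)
$H{\left(u,n \right)} = 8 - 2 \left(1 + u\right)^{2}$ ($H{\left(u,n \right)} = 8 - 2 \left(u + 1\right)^{2} = 8 - 2 \left(1 + u\right)^{2}$)
$E{\left(\left(-38 + 33\right) + 57,-59 \right)} + H{\left(-128,163 \right)} = \left(\left(-38 + 33\right) + 57\right) + \left(8 - 2 \left(1 - 128\right)^{2}\right) = \left(-5 + 57\right) + \left(8 - 2 \left(-127\right)^{2}\right) = 52 + \left(8 - 32258\right) = 52 - 32250 = -32198$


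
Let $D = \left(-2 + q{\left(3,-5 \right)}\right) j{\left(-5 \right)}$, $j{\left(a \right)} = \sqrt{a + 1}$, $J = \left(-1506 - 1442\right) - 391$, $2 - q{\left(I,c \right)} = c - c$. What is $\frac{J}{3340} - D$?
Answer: $- \frac{3339}{3340} \approx -0.9997$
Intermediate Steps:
$q{\left(I,c \right)} = 2$ ($q{\left(I,c \right)} = 2 - \left(c - c\right) = 2 - 0 = 2 + 0 = 2$)
$J = -3339$ ($J = -2948 - 391 = -3339$)
$j{\left(a \right)} = \sqrt{1 + a}$
$D = 0$ ($D = \left(-2 + 2\right) \sqrt{1 - 5} = 0 \sqrt{-4} = 0 \cdot 2 i = 0$)
$\frac{J}{3340} - D = - \frac{3339}{3340} - 0 = \left(-3339\right) \frac{1}{3340} + 0 = - \frac{3339}{3340} + 0 = - \frac{3339}{3340}$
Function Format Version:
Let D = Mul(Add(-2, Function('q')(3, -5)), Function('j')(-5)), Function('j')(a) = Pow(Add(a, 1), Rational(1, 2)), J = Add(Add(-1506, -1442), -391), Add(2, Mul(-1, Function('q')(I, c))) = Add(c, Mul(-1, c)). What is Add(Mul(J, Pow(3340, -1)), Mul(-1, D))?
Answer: Rational(-3339, 3340) ≈ -0.99970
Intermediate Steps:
Function('q')(I, c) = 2 (Function('q')(I, c) = Add(2, Mul(-1, Add(c, Mul(-1, c)))) = Add(2, Mul(-1, 0)) = Add(2, 0) = 2)
J = -3339 (J = Add(-2948, -391) = -3339)
Function('j')(a) = Pow(Add(1, a), Rational(1, 2))
D = 0 (D = Mul(Add(-2, 2), Pow(Add(1, -5), Rational(1, 2))) = Mul(0, Pow(-4, Rational(1, 2))) = Mul(0, Mul(2, I)) = 0)
Add(Mul(J, Pow(3340, -1)), Mul(-1, D)) = Add(Mul(-3339, Pow(3340, -1)), Mul(-1, 0)) = Add(Mul(-3339, Rational(1, 3340)), 0) = Add(Rational(-3339, 3340), 0) = Rational(-3339, 3340)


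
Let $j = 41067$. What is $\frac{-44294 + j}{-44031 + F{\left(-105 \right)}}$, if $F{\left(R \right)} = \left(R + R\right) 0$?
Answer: $\frac{3227}{44031} \approx 0.073289$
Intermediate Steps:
$F{\left(R \right)} = 0$ ($F{\left(R \right)} = 2 R 0 = 0$)
$\frac{-44294 + j}{-44031 + F{\left(-105 \right)}} = \frac{-44294 + 41067}{-44031 + 0} = - \frac{3227}{-44031} = \left(-3227\right) \left(- \frac{1}{44031}\right) = \frac{3227}{44031}$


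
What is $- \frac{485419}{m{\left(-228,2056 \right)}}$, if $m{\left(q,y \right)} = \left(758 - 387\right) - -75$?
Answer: $- \frac{485419}{446} \approx -1088.4$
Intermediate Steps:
$m{\left(q,y \right)} = 446$ ($m{\left(q,y \right)} = \left(758 - 387\right) + 75 = 371 + 75 = 446$)
$- \frac{485419}{m{\left(-228,2056 \right)}} = - \frac{485419}{446}$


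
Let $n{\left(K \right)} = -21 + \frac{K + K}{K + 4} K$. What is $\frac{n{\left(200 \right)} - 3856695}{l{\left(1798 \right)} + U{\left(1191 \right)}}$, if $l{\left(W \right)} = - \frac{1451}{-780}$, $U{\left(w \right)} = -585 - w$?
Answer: $\frac{51134854160}{23525093} \approx 2173.6$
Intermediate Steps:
$l{\left(W \right)} = \frac{1451}{780}$ ($l{\left(W \right)} = \left(-1451\right) \left(- \frac{1}{780}\right) = \frac{1451}{780}$)
$n{\left(K \right)} = -21 + \frac{2 K^{2}}{4 + K}$ ($n{\left(K \right)} = -21 + \frac{2 K}{4 + K} K = -21 + \frac{2 K^{2}}{4 + K}$)
$\frac{n{\left(200 \right)} - 3856695}{l{\left(1798 \right)} + U{\left(1191 \right)}} = \frac{\frac{-84 - 4200 + 2 \cdot 200^{2}}{4 + 200} - 3856695}{\frac{1451}{780} - 1776} = \frac{\frac{-84 - 4200 + 2 \cdot 40000}{204} - 3856695}{\frac{1451}{780} - 1776} = \frac{\frac{-84 - 4200 + 80000}{204} - 3856695}{\frac{1451}{780} - 1776} = \frac{\frac{1}{204} \cdot 75716 - 3856695}{- \frac{1383829}{780}} = \left(\frac{18929}{51} - 3856695\right) \left(- \frac{780}{1383829}\right) = \left(- \frac{196672516}{51}\right) \left(- \frac{780}{1383829}\right) = \frac{51134854160}{23525093}$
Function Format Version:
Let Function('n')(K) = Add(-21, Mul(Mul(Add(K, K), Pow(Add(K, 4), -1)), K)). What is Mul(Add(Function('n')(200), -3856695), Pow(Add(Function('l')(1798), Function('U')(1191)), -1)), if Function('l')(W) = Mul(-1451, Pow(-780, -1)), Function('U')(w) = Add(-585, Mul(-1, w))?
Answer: Rational(51134854160, 23525093) ≈ 2173.6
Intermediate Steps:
Function('l')(W) = Rational(1451, 780) (Function('l')(W) = Mul(-1451, Rational(-1, 780)) = Rational(1451, 780))
Function('n')(K) = Add(-21, Mul(2, Pow(K, 2), Pow(Add(4, K), -1))) (Function('n')(K) = Add(-21, Mul(Mul(Mul(2, K), Pow(Add(4, K), -1)), K)) = Add(-21, Mul(Mul(2, K, Pow(Add(4, K), -1)), K)) = Add(-21, Mul(2, Pow(K, 2), Pow(Add(4, K), -1))))
Mul(Add(Function('n')(200), -3856695), Pow(Add(Function('l')(1798), Function('U')(1191)), -1)) = Mul(Add(Mul(Pow(Add(4, 200), -1), Add(-84, Mul(-21, 200), Mul(2, Pow(200, 2)))), -3856695), Pow(Add(Rational(1451, 780), Add(-585, Mul(-1, 1191))), -1)) = Mul(Add(Mul(Pow(204, -1), Add(-84, -4200, Mul(2, 40000))), -3856695), Pow(Add(Rational(1451, 780), Add(-585, -1191)), -1)) = Mul(Add(Mul(Rational(1, 204), Add(-84, -4200, 80000)), -3856695), Pow(Add(Rational(1451, 780), -1776), -1)) = Mul(Add(Mul(Rational(1, 204), 75716), -3856695), Pow(Rational(-1383829, 780), -1)) = Mul(Add(Rational(18929, 51), -3856695), Rational(-780, 1383829)) = Mul(Rational(-196672516, 51), Rational(-780, 1383829)) = Rational(51134854160, 23525093)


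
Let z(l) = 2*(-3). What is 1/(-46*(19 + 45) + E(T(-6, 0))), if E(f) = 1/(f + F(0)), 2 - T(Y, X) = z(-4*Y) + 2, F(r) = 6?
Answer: -12/35327 ≈ -0.00033968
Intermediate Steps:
z(l) = -6
T(Y, X) = 6 (T(Y, X) = 2 - (-6 + 2) = 2 - 1*(-4) = 2 + 4 = 6)
E(f) = 1/(6 + f) (E(f) = 1/(f + 6) = 1/(6 + f))
1/(-46*(19 + 45) + E(T(-6, 0))) = 1/(-46*(19 + 45) + 1/(6 + 6)) = 1/(-46*64 + 1/12) = 1/(-2944 + 1/12) = 1/(-35327/12) = -12/35327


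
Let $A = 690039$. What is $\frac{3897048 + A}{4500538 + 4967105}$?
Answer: $\frac{1529029}{3155881} \approx 0.4845$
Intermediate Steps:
$\frac{3897048 + A}{4500538 + 4967105} = \frac{3897048 + 690039}{4500538 + 4967105} = \frac{4587087}{9467643} = 4587087 \cdot \frac{1}{9467643} = \frac{1529029}{3155881}$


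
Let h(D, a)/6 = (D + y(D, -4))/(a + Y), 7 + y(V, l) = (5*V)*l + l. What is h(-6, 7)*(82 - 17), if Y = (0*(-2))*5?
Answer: 40170/7 ≈ 5738.6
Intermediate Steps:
y(V, l) = -7 + l + 5*V*l (y(V, l) = -7 + ((5*V)*l + l) = -7 + (5*V*l + l) = -7 + (l + 5*V*l) = -7 + l + 5*V*l)
Y = 0 (Y = 0*5 = 0)
h(D, a) = 6*(-11 - 19*D)/a (h(D, a) = 6*((D + (-7 - 4 + 5*D*(-4)))/(a + 0)) = 6*((D + (-7 - 4 - 20*D))/a) = 6*((D + (-11 - 20*D))/a) = 6*((-11 - 19*D)/a) = 6*(-11 - 19*D)/a)
h(-6, 7)*(82 - 17) = (6*(-11 - 19*(-6))/7)*(82 - 17) = (6*(⅐)*(-11 + 114))*65 = (6*(⅐)*103)*65 = (618/7)*65 = 40170/7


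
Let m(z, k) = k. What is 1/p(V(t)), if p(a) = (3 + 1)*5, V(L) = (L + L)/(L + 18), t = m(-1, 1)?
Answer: 1/20 ≈ 0.050000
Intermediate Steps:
t = 1
V(L) = 2*L/(18 + L) (V(L) = (2*L)/(18 + L) = 2*L/(18 + L))
p(a) = 20 (p(a) = 4*5 = 20)
1/p(V(t)) = 1/20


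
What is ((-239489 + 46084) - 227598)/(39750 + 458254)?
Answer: -421003/498004 ≈ -0.84538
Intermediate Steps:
((-239489 + 46084) - 227598)/(39750 + 458254) = (-193405 - 227598)/498004 = -421003*1/498004 = -421003/498004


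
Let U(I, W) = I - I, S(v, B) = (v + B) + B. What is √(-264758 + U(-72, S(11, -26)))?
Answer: I*√264758 ≈ 514.55*I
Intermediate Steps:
S(v, B) = v + 2*B (S(v, B) = (B + v) + B = v + 2*B)
U(I, W) = 0
√(-264758 + U(-72, S(11, -26))) = √(-264758 + 0) = √(-264758) = I*√264758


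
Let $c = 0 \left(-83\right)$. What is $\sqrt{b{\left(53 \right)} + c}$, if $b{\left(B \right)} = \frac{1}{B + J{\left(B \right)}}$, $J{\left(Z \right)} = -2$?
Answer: $\frac{\sqrt{51}}{51} \approx 0.14003$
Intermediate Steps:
$b{\left(B \right)} = \frac{1}{-2 + B}$ ($b{\left(B \right)} = \frac{1}{B - 2} = \frac{1}{-2 + B}$)
$c = 0$
$\sqrt{b{\left(53 \right)} + c} = \sqrt{\frac{1}{-2 + 53} + 0} = \sqrt{\frac{1}{51} + 0} = \sqrt{\frac{1}{51}} = \frac{\sqrt{51}}{51}$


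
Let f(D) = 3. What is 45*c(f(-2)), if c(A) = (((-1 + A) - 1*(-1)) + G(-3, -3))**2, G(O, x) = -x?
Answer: 1620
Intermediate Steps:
c(A) = (3 + A)**2 (c(A) = (((-1 + A) - 1*(-1)) - 1*(-3))**2 = (((-1 + A) + 1) + 3)**2 = (A + 3)**2 = (3 + A)**2)
45*c(f(-2)) = 45*(3 + 3)**2 = 45*6**2 = 45*36 = 1620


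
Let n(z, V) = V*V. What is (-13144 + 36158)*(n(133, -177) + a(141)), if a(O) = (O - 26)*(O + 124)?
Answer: 1422357256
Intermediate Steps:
n(z, V) = V**2
a(O) = (-26 + O)*(124 + O)
(-13144 + 36158)*(n(133, -177) + a(141)) = (-13144 + 36158)*((-177)**2 + (-3224 + 141**2 + 98*141)) = 23014*(31329 + (-3224 + 19881 + 13818)) = 23014*(31329 + 30475) = 23014*61804 = 1422357256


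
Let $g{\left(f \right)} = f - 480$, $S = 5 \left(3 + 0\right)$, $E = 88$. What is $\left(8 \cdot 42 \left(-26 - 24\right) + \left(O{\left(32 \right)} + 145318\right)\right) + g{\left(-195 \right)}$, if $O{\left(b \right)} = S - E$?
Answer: $127770$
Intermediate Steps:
$S = 15$ ($S = 5 \cdot 3 = 15$)
$g{\left(f \right)} = -480 + f$
$O{\left(b \right)} = -73$ ($O{\left(b \right)} = 15 - 88 = -73$)
$\left(8 \cdot 42 \left(-26 - 24\right) + \left(O{\left(32 \right)} + 145318\right)\right) + g{\left(-195 \right)} = \left(8 \cdot 42 \left(-26 - 24\right) + \left(-73 + 145318\right)\right) - 675 = \left(336 \left(-50\right) + 145245\right) - 675 = \left(-16800 + 145245\right) - 675 = 128445 - 675 = 127770$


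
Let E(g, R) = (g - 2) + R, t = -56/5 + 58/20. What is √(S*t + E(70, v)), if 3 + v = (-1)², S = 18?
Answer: I*√2085/5 ≈ 9.1324*I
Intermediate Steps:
t = -83/10 (t = -56*⅕ + 58*(1/20) = -56/5 + 29/10 = -83/10 ≈ -8.3000)
v = -2 (v = -3 + (-1)² = -3 + 1 = -2)
E(g, R) = -2 + R + g (E(g, R) = (-2 + g) + R = -2 + R + g)
√(S*t + E(70, v)) = √(18*(-83/10) + (-2 - 2 + 70)) = √(-747/5 + 66) = √(-417/5) = I*√2085/5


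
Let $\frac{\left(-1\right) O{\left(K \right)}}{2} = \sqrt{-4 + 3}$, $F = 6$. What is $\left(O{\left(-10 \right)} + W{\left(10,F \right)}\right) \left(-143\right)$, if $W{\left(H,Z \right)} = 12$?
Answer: $-1716 + 286 i \approx -1716.0 + 286.0 i$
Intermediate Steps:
$O{\left(K \right)} = - 2 i$ ($O{\left(K \right)} = - 2 \sqrt{-4 + 3} = - 2 \sqrt{-1} = - 2 i$)
$\left(O{\left(-10 \right)} + W{\left(10,F \right)}\right) \left(-143\right) = \left(- 2 i + 12\right) \left(-143\right) = \left(12 - 2 i\right) \left(-143\right) = -1716 + 286 i$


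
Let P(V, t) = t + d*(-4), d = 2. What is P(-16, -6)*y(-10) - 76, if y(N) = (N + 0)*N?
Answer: -1476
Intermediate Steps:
y(N) = N² (y(N) = N*N = N²)
P(V, t) = -8 + t (P(V, t) = t + 2*(-4) = t - 8 = -8 + t)
P(-16, -6)*y(-10) - 76 = (-8 - 6)*(-10)² - 76 = -14*100 - 76 = -1400 - 76 = -1476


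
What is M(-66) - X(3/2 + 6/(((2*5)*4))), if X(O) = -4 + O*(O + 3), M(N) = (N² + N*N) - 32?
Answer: 3470531/400 ≈ 8676.3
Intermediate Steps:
M(N) = -32 + 2*N² (M(N) = (N² + N²) - 32 = 2*N² - 32 = -32 + 2*N²)
X(O) = -4 + O*(3 + O)
M(-66) - X(3/2 + 6/(((2*5)*4))) = (-32 + 2*(-66)²) - (-4 + (3/2 + 6/(((2*5)*4)))² + 3*(3/2 + 6/(((2*5)*4)))) = (-32 + 2*4356) - (-4 + (3*(½) + 6/((10*4)))² + 3*(3*(½) + 6/((10*4)))) = (-32 + 8712) - (-4 + (3/2 + 6/40)² + 3*(3/2 + 6/40)) = 8680 - (-4 + (3/2 + 6*(1/40))² + 3*(3/2 + 6*(1/40))) = 8680 - (-4 + (3/2 + 3/20)² + 3*(3/2 + 3/20)) = 8680 - (-4 + (33/20)² + 3*(33/20)) = 8680 - (-4 + 1089/400 + 99/20) = 8680 - 1*1469/400 = 8680 - 1469/400 = 3470531/400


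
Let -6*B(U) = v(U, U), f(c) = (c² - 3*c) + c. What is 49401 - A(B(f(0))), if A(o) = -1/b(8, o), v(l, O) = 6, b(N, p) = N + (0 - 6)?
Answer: 98803/2 ≈ 49402.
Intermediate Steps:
b(N, p) = -6 + N (b(N, p) = N - 6 = -6 + N)
f(c) = c² - 2*c
B(U) = -1 (B(U) = -⅙*6 = -1)
A(o) = -½ (A(o) = -1/(-6 + 8) = -1/2 = -1*½ = -½)
49401 - A(B(f(0))) = 49401 - 1*(-½) = 49401 + ½ = 98803/2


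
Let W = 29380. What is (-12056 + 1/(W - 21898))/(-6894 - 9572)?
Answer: 90202991/123198612 ≈ 0.73218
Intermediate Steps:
(-12056 + 1/(W - 21898))/(-6894 - 9572) = (-12056 + 1/(29380 - 21898))/(-6894 - 9572) = (-12056 + 1/7482)/(-16466) = (-12056 + 1/7482)*(-1/16466) = -90202991/7482*(-1/16466) = 90202991/123198612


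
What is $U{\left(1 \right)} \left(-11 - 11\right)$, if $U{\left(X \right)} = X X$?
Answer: $-22$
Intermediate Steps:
$U{\left(X \right)} = X^{2}$
$U{\left(1 \right)} \left(-11 - 11\right) = 1^{2} \left(-11 - 11\right) = 1 \left(-22\right) = -22$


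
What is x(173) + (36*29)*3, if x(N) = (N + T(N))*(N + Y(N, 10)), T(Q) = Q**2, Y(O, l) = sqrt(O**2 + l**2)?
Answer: 5210778 + 30102*sqrt(30029) ≈ 1.0427e+7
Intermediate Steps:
x(N) = (N + N**2)*(N + sqrt(100 + N**2)) (x(N) = (N + N**2)*(N + sqrt(N**2 + 10**2)) = (N + N**2)*(N + sqrt(N**2 + 100)) = (N + N**2)*(N + sqrt(100 + N**2)))
x(173) + (36*29)*3 = 173*(173 + 173**2 + sqrt(100 + 173**2) + 173*sqrt(100 + 173**2)) + (36*29)*3 = 173*(173 + 29929 + sqrt(100 + 29929) + 173*sqrt(100 + 29929)) + 1044*3 = 173*(173 + 29929 + sqrt(30029) + 173*sqrt(30029)) + 3132 = 173*(30102 + 174*sqrt(30029)) + 3132 = (5207646 + 30102*sqrt(30029)) + 3132 = 5210778 + 30102*sqrt(30029)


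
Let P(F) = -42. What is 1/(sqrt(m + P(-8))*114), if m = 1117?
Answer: sqrt(43)/24510 ≈ 0.00026754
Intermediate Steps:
1/(sqrt(m + P(-8))*114) = 1/(sqrt(1117 - 42)*114) = 1/(sqrt(1075)*114) = 1/((5*sqrt(43))*114) = 1/(570*sqrt(43)) = sqrt(43)/24510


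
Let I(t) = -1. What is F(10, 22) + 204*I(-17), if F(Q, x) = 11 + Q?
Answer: -183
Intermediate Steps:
F(10, 22) + 204*I(-17) = (11 + 10) + 204*(-1) = 21 - 204 = -183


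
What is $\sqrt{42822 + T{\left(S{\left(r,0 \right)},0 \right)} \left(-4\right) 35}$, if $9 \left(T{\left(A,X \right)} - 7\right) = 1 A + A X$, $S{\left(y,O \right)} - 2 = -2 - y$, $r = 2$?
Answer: $\frac{\sqrt{376858}}{3} \approx 204.63$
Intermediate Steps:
$S{\left(y,O \right)} = - y$ ($S{\left(y,O \right)} = 2 - \left(2 + y\right) = - y$)
$T{\left(A,X \right)} = 7 + \frac{A}{9} + \frac{A X}{9}$ ($T{\left(A,X \right)} = 7 + \frac{1 A + A X}{9} = 7 + \frac{A + A X}{9} = 7 + \left(\frac{A}{9} + \frac{A X}{9}\right) = 7 + \frac{A}{9} + \frac{A X}{9}$)
$\sqrt{42822 + T{\left(S{\left(r,0 \right)},0 \right)} \left(-4\right) 35} = \sqrt{42822 + \left(7 + \frac{\left(-1\right) 2}{9} + \frac{1}{9} \left(\left(-1\right) 2\right) 0\right) \left(-4\right) 35} = \sqrt{42822 + \left(7 + \frac{1}{9} \left(-2\right) + \frac{1}{9} \left(-2\right) 0\right) \left(-4\right) 35} = \sqrt{42822 + \left(7 - \frac{2}{9} + 0\right) \left(-4\right) 35} = \sqrt{42822 + \frac{61}{9} \left(-4\right) 35} = \sqrt{42822 - \frac{8540}{9}} = \sqrt{\frac{376858}{9}} = \frac{\sqrt{376858}}{3}$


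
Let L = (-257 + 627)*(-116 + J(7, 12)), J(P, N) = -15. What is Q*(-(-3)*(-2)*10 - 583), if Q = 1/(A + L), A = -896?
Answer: 643/49366 ≈ 0.013025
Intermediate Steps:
L = -48470 (L = (-257 + 627)*(-116 - 15) = 370*(-131) = -48470)
Q = -1/49366 (Q = 1/(-896 - 48470) = 1/(-49366) = -1/49366 ≈ -2.0257e-5)
Q*(-(-3)*(-2)*10 - 583) = -(-(-3)*(-2)*10 - 583)/49366 = -(-3*2*10 - 583)/49366 = -(-6*10 - 583)/49366 = -(-60 - 583)/49366 = -1/49366*(-643) = 643/49366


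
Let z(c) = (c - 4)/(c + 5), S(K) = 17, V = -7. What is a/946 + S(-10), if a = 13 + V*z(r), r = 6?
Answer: 4117/242 ≈ 17.012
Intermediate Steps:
z(c) = (-4 + c)/(5 + c)
a = 129/11 (a = 13 - 7*(-4 + 6)/(5 + 6) = 13 - 7*2/11 = 13 - 14/11 = 129/11 ≈ 11.727)
a/946 + S(-10) = (129/11)/946 + 17 = (129/11)*(1/946) + 17 = 3/242 + 17 = 4117/242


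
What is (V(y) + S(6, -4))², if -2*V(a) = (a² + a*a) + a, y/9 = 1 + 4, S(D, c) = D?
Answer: 16670889/4 ≈ 4.1677e+6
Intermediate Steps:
y = 45 (y = 9*(1 + 4) = 9*5 = 45)
V(a) = -a² - a/2 (V(a) = -((a² + a*a) + a)/2 = -((a² + a²) + a)/2 = -(2*a² + a)/2 = -(a + 2*a²)/2 = -a² - a/2)
(V(y) + S(6, -4))² = (-1*45*(½ + 45) + 6)² = (-1*45*91/2 + 6)² = (-4095/2 + 6)² = (-4083/2)² = 16670889/4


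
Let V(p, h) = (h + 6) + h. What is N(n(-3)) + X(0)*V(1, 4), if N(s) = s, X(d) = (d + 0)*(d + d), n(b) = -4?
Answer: -4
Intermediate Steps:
V(p, h) = 6 + 2*h (V(p, h) = (6 + h) + h = 6 + 2*h)
X(d) = 2*d² (X(d) = d*(2*d) = 2*d²)
N(n(-3)) + X(0)*V(1, 4) = -4 + (2*0²)*(6 + 2*4) = -4 + (2*0)*(6 + 8) = -4 + 0*14 = -4 + 0 = -4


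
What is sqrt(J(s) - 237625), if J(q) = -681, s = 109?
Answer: I*sqrt(238306) ≈ 488.17*I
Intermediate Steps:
sqrt(J(s) - 237625) = sqrt(-681 - 237625) = sqrt(-238306) = I*sqrt(238306)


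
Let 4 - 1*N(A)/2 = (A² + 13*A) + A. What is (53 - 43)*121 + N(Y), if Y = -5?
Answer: 1308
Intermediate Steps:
N(A) = 8 - 28*A - 2*A² (N(A) = 8 - 2*((A² + 13*A) + A) = 8 - 2*(A² + 14*A) = 8 + (-28*A - 2*A²) = 8 - 28*A - 2*A²)
(53 - 43)*121 + N(Y) = (53 - 43)*121 + (8 - 28*(-5) - 2*(-5)²) = 10*121 + (8 + 140 - 2*25) = 1210 + (8 + 140 - 50) = 1210 + 98 = 1308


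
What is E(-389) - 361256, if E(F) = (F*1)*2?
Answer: -362034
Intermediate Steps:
E(F) = 2*F (E(F) = F*2 = 2*F)
E(-389) - 361256 = 2*(-389) - 361256 = -778 - 361256 = -362034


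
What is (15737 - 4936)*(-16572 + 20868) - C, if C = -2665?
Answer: 46403761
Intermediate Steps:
(15737 - 4936)*(-16572 + 20868) - C = (15737 - 4936)*(-16572 + 20868) - 1*(-2665) = 10801*4296 + 2665 = 46401096 + 2665 = 46403761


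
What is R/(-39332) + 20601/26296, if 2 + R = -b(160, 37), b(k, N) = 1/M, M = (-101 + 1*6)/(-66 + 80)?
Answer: 1012909061/1292842840 ≈ 0.78347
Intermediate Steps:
M = -95/14 (M = (-101 + 6)/14 = -95*1/14 = -95/14 ≈ -6.7857)
b(k, N) = -14/95 (b(k, N) = 1/(-95/14) = -14/95)
R = -176/95 (R = -2 - 1*(-14/95) = -2 + 14/95 = -176/95 ≈ -1.8526)
R/(-39332) + 20601/26296 = -176/95/(-39332) + 20601/26296 = -176/95*(-1/39332) + 20601*(1/26296) = 44/934135 + 20601/26296 = 1012909061/1292842840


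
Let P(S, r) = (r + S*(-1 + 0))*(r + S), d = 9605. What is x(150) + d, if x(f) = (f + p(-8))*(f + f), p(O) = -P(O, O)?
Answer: 54605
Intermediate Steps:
P(S, r) = (S + r)*(r - S) (P(S, r) = (r + S*(-1))*(S + r) = (r - S)*(S + r) = (S + r)*(r - S))
p(O) = 0 (p(O) = -(O² - O²) = -1*0 = 0)
x(f) = 2*f² (x(f) = (f + 0)*(f + f) = f*(2*f) = 2*f²)
x(150) + d = 2*150² + 9605 = 2*22500 + 9605 = 45000 + 9605 = 54605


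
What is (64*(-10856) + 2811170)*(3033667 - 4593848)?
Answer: -3301945225866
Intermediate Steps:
(64*(-10856) + 2811170)*(3033667 - 4593848) = (-694784 + 2811170)*(-1560181) = 2116386*(-1560181) = -3301945225866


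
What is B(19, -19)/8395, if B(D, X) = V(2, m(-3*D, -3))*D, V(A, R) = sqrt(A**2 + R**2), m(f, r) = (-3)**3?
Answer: 19*sqrt(733)/8395 ≈ 0.061275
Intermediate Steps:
m(f, r) = -27
B(D, X) = D*sqrt(733) (B(D, X) = sqrt(2**2 + (-27)**2)*D = sqrt(4 + 729)*D = sqrt(733)*D = D*sqrt(733))
B(19, -19)/8395 = (19*sqrt(733))/8395 = (19*sqrt(733))*(1/8395) = 19*sqrt(733)/8395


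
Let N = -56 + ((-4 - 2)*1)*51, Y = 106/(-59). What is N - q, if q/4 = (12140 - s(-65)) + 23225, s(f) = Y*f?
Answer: -8339938/59 ≈ -1.4136e+5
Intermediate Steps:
Y = -106/59 (Y = 106*(-1/59) = -106/59 ≈ -1.7966)
s(f) = -106*f/59
q = 8318580/59 (q = 4*((12140 - (-106)*(-65)/59) + 23225) = 4*((12140 - 1*6890/59) + 23225) = 4*((12140 - 6890/59) + 23225) = 4*(709370/59 + 23225) = 4*(2079645/59) = 8318580/59 ≈ 1.4099e+5)
N = -362 (N = -56 - 6*1*51 = -56 - 6*51 = -56 - 306 = -362)
N - q = -362 - 1*8318580/59 = -362 - 8318580/59 = -8339938/59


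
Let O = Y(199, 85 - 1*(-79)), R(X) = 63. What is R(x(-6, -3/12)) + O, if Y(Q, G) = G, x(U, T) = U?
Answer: 227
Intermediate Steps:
O = 164 (O = 85 - 1*(-79) = 85 + 79 = 164)
R(x(-6, -3/12)) + O = 63 + 164 = 227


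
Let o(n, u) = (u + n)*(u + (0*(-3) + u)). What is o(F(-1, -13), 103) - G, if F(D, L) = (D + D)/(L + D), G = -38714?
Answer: 419730/7 ≈ 59961.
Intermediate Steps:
F(D, L) = 2*D/(D + L) (F(D, L) = (2*D)/(D + L) = 2*D/(D + L))
o(n, u) = 2*u*(n + u) (o(n, u) = (n + u)*(u + (0 + u)) = (n + u)*(u + u) = (n + u)*(2*u) = 2*u*(n + u))
o(F(-1, -13), 103) - G = 2*103*(2*(-1)/(-1 - 13) + 103) - 1*(-38714) = 2*103*(2*(-1)/(-14) + 103) + 38714 = 2*103*(2*(-1)*(-1/14) + 103) + 38714 = 2*103*(⅐ + 103) + 38714 = 2*103*(722/7) + 38714 = 148732/7 + 38714 = 419730/7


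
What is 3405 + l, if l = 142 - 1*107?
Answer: 3440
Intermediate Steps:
l = 35 (l = 142 - 107 = 35)
3405 + l = 3405 + 35 = 3440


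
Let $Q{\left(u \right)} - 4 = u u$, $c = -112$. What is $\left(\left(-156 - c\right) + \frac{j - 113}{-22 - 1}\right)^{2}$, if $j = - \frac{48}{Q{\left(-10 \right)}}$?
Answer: $\frac{136445761}{89401} \approx 1526.2$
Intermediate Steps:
$Q{\left(u \right)} = 4 + u^{2}$ ($Q{\left(u \right)} = 4 + u u = 4 + u^{2}$)
$j = - \frac{6}{13}$ ($j = - \frac{48}{4 + \left(-10\right)^{2}} = - \frac{48}{4 + 100} = - \frac{48}{104} = \left(-48\right) \frac{1}{104} = - \frac{6}{13} \approx -0.46154$)
$\left(\left(-156 - c\right) + \frac{j - 113}{-22 - 1}\right)^{2} = \left(\left(-156 - -112\right) + \frac{- \frac{6}{13} - 113}{-22 - 1}\right)^{2} = \left(\left(-156 + 112\right) - \frac{1475}{13 \left(-23\right)}\right)^{2} = \left(-44 - - \frac{1475}{299}\right)^{2} = \left(-44 + \frac{1475}{299}\right)^{2} = \left(- \frac{11681}{299}\right)^{2} = \frac{136445761}{89401}$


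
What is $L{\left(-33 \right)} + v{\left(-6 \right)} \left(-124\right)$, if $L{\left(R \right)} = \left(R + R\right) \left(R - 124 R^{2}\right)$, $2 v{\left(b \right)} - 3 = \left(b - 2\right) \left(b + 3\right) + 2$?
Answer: $8912756$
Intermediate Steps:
$v{\left(b \right)} = \frac{5}{2} + \frac{\left(-2 + b\right) \left(3 + b\right)}{2}$ ($v{\left(b \right)} = \frac{3}{2} + \frac{\left(b - 2\right) \left(b + 3\right) + 2}{2} = \frac{3}{2} + \frac{\left(-2 + b\right) \left(3 + b\right) + 2}{2} = \frac{3}{2} + \frac{2 + \left(-2 + b\right) \left(3 + b\right)}{2} = \frac{3}{2} + \left(1 + \frac{\left(-2 + b\right) \left(3 + b\right)}{2}\right) = \frac{5}{2} + \frac{\left(-2 + b\right) \left(3 + b\right)}{2}$)
$L{\left(R \right)} = 2 R \left(R - 124 R^{2}\right)$
$L{\left(-33 \right)} + v{\left(-6 \right)} \left(-124\right) = \left(-33\right)^{2} \left(2 - -8184\right) + \left(- \frac{1}{2} + \frac{1}{2} \left(-6\right) + \frac{\left(-6\right)^{2}}{2}\right) \left(-124\right) = 1089 \left(2 + 8184\right) + \left(- \frac{1}{2} - 3 + \frac{1}{2} \cdot 36\right) \left(-124\right) = 1089 \cdot 8186 + \left(- \frac{1}{2} - 3 + 18\right) \left(-124\right) = 8914554 + \frac{29}{2} \left(-124\right) = 8914554 - 1798 = 8912756$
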